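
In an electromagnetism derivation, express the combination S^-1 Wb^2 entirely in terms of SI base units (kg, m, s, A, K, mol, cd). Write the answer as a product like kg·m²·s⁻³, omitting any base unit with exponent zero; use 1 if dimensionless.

S = 1/Ω (conductance is reciprocal resistance),
    = kg⁻¹·m⁻²·s³·A².
So S⁻¹ = kg·m²·s⁻³·A⁻².
Wb = V·s (flux: a volt is a weber per second),
    = kg·m²·s⁻²·A⁻¹.
So Wb² = kg²·m⁴·s⁻⁴·A⁻².
Combining: S⁻¹·Wb² = (kg·m²·s⁻³·A⁻²) · (kg²·m⁴·s⁻⁴·A⁻²) = kg³·m⁶·s⁻⁷·A⁻⁴.

kg³·m⁶·s⁻⁷·A⁻⁴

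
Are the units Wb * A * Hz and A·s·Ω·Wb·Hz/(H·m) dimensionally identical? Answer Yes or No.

No

Left side:
  Wb = V·s (flux: a volt is a weber per second),
      = kg·m²·s⁻²·A⁻¹.
  Hz = 1/s = s⁻¹ (frequency is cycles per second).
  Combining: Wb·A·Hz = (kg·m²·s⁻²·A⁻¹) · A · s⁻¹ = kg·m²·s⁻³.
Right side:
  H = Wb/A (inductance = flux per current),
      = kg·m²·s⁻²·A⁻².
  So H⁻¹ = kg⁻¹·m⁻²·s²·A².
  Ω = V/A (resistance = voltage per current),
      = kg·m²·s⁻³·A⁻².
  Wb = V·s (flux: a volt is a weber per second),
      = kg·m²·s⁻²·A⁻¹.
  Hz = 1/s = s⁻¹ (frequency is cycles per second).
  Combining: H⁻¹·A·s·Ω·m⁻¹·Wb·Hz = (kg⁻¹·m⁻²·s²·A²) · A · s · (kg·m²·s⁻³·A⁻²) · m⁻¹ · (kg·m²·s⁻²·A⁻¹) · s⁻¹ = kg·m·s⁻³.
Left is kg·m²·s⁻³; right is kg·m·s⁻³ — different.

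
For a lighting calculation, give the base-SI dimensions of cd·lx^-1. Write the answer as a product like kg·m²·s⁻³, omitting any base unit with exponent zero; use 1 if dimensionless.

m²

lx = lm/m² (illuminance = luminous flux per area),
    = m⁻²·cd.
So lx⁻¹ = m²·cd⁻¹.
Combining: cd·lx⁻¹ = cd · (m²·cd⁻¹) = m².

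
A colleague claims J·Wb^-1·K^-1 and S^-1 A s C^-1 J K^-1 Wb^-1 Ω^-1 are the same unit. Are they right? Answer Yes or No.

Left side:
  J = N·m (work = force × distance),
      = kg·m²·s⁻².
  Wb = V·s (flux: a volt is a weber per second),
      = kg·m²·s⁻²·A⁻¹.
  So Wb⁻¹ = kg⁻¹·m⁻²·s²·A.
  Combining: J·Wb⁻¹·K⁻¹ = (kg·m²·s⁻²) · (kg⁻¹·m⁻²·s²·A) · K⁻¹ = A·K⁻¹.
Right side:
  S = kg⁻¹·m⁻²·s³·A².
  So S⁻¹ = kg·m²·s⁻³·A⁻².
  C = s·A.
  So C⁻¹ = s⁻¹·A⁻¹.
  J = kg·m²·s⁻².
  Wb = kg·m²·s⁻²·A⁻¹.
  So Wb⁻¹ = kg⁻¹·m⁻²·s²·A.
  Ω = kg·m²·s⁻³·A⁻².
  So Ω⁻¹ = kg⁻¹·m⁻²·s³·A².
  Combining: S⁻¹·A·s·C⁻¹·J·K⁻¹·Wb⁻¹·Ω⁻¹ = (kg·m²·s⁻³·A⁻²) · A · s · (s⁻¹·A⁻¹) · (kg·m²·s⁻²) · K⁻¹ · (kg⁻¹·m⁻²·s²·A) · (kg⁻¹·m⁻²·s³·A²) = A·K⁻¹.
Both reduce to A·K⁻¹.

Yes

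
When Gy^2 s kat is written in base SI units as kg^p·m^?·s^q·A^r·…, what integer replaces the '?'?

4

Gy = J/kg (absorbed dose = energy per mass),
    = m²·s⁻².
So Gy² = m⁴·s⁻⁴.
kat = mol/s = s⁻¹·mol (catalytic activity).
Combining: Gy²·s·kat = (m⁴·s⁻⁴) · s · (s⁻¹·mol) = m⁴·s⁻⁴·mol.
The exponent of m is 4.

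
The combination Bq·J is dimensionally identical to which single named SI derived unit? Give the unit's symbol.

Bq = s⁻¹.
J = kg·m²·s⁻².
Combining: Bq·J = s⁻¹ · (kg·m²·s⁻²) = kg·m²·s⁻³.
kg·m²·s⁻³ is the base-SI form of the watt.

W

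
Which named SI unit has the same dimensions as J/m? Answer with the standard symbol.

N

J = kg·m²·s⁻².
Combining: J·m⁻¹ = (kg·m²·s⁻²) · m⁻¹ = kg·m·s⁻².
kg·m·s⁻² is the base-SI form of the newton.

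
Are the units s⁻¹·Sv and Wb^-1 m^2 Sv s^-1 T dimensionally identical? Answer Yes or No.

Yes

Left side:
  Sv = m²·s⁻².
  Combining: s⁻¹·Sv = s⁻¹ · (m²·s⁻²) = m²·s⁻³.
Right side:
  Wb = kg·m²·s⁻²·A⁻¹.
  So Wb⁻¹ = kg⁻¹·m⁻²·s²·A.
  Sv = m²·s⁻².
  T = kg·s⁻²·A⁻¹.
  Combining: Wb⁻¹·m²·Sv·s⁻¹·T = (kg⁻¹·m⁻²·s²·A) · m² · (m²·s⁻²) · s⁻¹ · (kg·s⁻²·A⁻¹) = m²·s⁻³.
Both reduce to m²·s⁻³.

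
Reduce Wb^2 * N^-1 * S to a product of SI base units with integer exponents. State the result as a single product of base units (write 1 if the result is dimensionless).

Wb = kg·m²·s⁻²·A⁻¹.
So Wb² = kg²·m⁴·s⁻⁴·A⁻².
N = kg·m·s⁻².
So N⁻¹ = kg⁻¹·m⁻¹·s².
S = kg⁻¹·m⁻²·s³·A².
Combining: Wb²·N⁻¹·S = (kg²·m⁴·s⁻⁴·A⁻²) · (kg⁻¹·m⁻¹·s²) · (kg⁻¹·m⁻²·s³·A²) = m·s.

m·s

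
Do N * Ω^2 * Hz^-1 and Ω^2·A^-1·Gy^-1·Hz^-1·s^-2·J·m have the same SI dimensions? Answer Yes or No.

No

Left side:
  N = kg·m·s⁻².
  Ω = kg·m²·s⁻³·A⁻².
  So Ω² = kg²·m⁴·s⁻⁶·A⁻⁴.
  Hz = s⁻¹.
  So Hz⁻¹ = s.
  Combining: N·Ω²·Hz⁻¹ = (kg·m·s⁻²) · (kg²·m⁴·s⁻⁶·A⁻⁴) · s = kg³·m⁵·s⁻⁷·A⁻⁴.
Right side:
  Ω = kg·m²·s⁻³·A⁻².
  So Ω² = kg²·m⁴·s⁻⁶·A⁻⁴.
  Gy = m²·s⁻².
  So Gy⁻¹ = m⁻²·s².
  Hz = s⁻¹.
  So Hz⁻¹ = s.
  J = kg·m²·s⁻².
  Combining: Ω²·A⁻¹·Gy⁻¹·Hz⁻¹·s⁻²·J·m = (kg²·m⁴·s⁻⁶·A⁻⁴) · A⁻¹ · (m⁻²·s²) · s · s⁻² · (kg·m²·s⁻²) · m = kg³·m⁵·s⁻⁷·A⁻⁵.
Left is kg³·m⁵·s⁻⁷·A⁻⁴; right is kg³·m⁵·s⁻⁷·A⁻⁵ — different.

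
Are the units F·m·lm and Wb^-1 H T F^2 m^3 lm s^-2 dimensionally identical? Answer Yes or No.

Left side:
  F = C/V (capacitance = charge per voltage),
      = A·s/(kg·m²·s⁻³·A⁻¹) (substituting C and V),
      = kg⁻¹·m⁻²·s⁴·A².
  lm = cd·sr = cd (luminous flux; sr is dimensionless).
  Combining: F·m·lm = (kg⁻¹·m⁻²·s⁴·A²) · m · cd = kg⁻¹·m⁻¹·s⁴·A²·cd.
Right side:
  Wb = V·s (flux: a volt is a weber per second),
      = kg·m²·s⁻²·A⁻¹.
  So Wb⁻¹ = kg⁻¹·m⁻²·s²·A.
  H = Wb/A (inductance = flux per current),
      = kg·m²·s⁻²·A⁻².
  T = Wb/m² (flux density = flux per area),
      = kg·s⁻²·A⁻¹.
  F = C/V (capacitance = charge per voltage),
      = A·s/(kg·m²·s⁻³·A⁻¹) (substituting C and V),
      = kg⁻¹·m⁻²·s⁴·A².
  So F² = kg⁻²·m⁻⁴·s⁸·A⁴.
  lm = cd·sr = cd (luminous flux; sr is dimensionless).
  Combining: Wb⁻¹·H·T·F²·m³·lm·s⁻² = (kg⁻¹·m⁻²·s²·A) · (kg·m²·s⁻²·A⁻²) · (kg·s⁻²·A⁻¹) · (kg⁻²·m⁻⁴·s⁸·A⁴) · m³ · cd · s⁻² = kg⁻¹·m⁻¹·s⁴·A²·cd.
Both reduce to kg⁻¹·m⁻¹·s⁴·A²·cd.

Yes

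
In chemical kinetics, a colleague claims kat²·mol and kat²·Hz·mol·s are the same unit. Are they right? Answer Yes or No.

Left side:
  kat = mol/s = s⁻¹·mol (catalytic activity).
  So kat² = s⁻²·mol².
  Combining: kat²·mol = (s⁻²·mol²) · mol = s⁻²·mol³.
Right side:
  kat = mol/s = s⁻¹·mol (catalytic activity).
  So kat² = s⁻²·mol².
  Hz = 1/s = s⁻¹ (frequency is cycles per second).
  Combining: kat²·Hz·mol·s = (s⁻²·mol²) · s⁻¹ · mol · s = s⁻²·mol³.
Both reduce to s⁻²·mol³.

Yes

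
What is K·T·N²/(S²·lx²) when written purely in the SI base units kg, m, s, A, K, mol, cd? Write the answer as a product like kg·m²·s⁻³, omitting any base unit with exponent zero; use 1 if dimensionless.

kg⁵·m¹⁰·s⁻¹²·A⁻⁵·K·cd⁻²

T = Wb/m² (flux density = flux per area),
    = kg·s⁻²·A⁻¹.
N = kg·m/s² = kg·m·s⁻² (force = mass × acceleration).
So N² = kg²·m²·s⁻⁴.
S = 1/Ω (conductance is reciprocal resistance),
    = kg⁻¹·m⁻²·s³·A².
So S⁻² = kg²·m⁴·s⁻⁶·A⁻⁴.
lx = lm/m² (illuminance = luminous flux per area),
    = m⁻²·cd.
So lx⁻² = m⁴·cd⁻².
Combining: K·T·N²·S⁻²·lx⁻² = K · (kg·s⁻²·A⁻¹) · (kg²·m²·s⁻⁴) · (kg²·m⁴·s⁻⁶·A⁻⁴) · (m⁴·cd⁻²) = kg⁵·m¹⁰·s⁻¹²·A⁻⁵·K·cd⁻².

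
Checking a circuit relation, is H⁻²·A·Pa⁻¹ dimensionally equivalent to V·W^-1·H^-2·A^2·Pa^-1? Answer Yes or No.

Yes

Left side:
  H = Wb/A (inductance = flux per current),
      = kg·m²·s⁻²·A⁻².
  So H⁻² = kg⁻²·m⁻⁴·s⁴·A⁴.
  Pa = N/m² (pressure = force per area),
      = kg·m⁻¹·s⁻².
  So Pa⁻¹ = kg⁻¹·m·s².
  Combining: H⁻²·A·Pa⁻¹ = (kg⁻²·m⁻⁴·s⁴·A⁴) · A · (kg⁻¹·m·s²) = kg⁻³·m⁻³·s⁶·A⁵.
Right side:
  V = W/A (potential = power per current),
      = kg·m²·s⁻³·A⁻¹.
  W = J/s (power = energy per time),
      = kg·m²·s⁻³.
  So W⁻¹ = kg⁻¹·m⁻²·s³.
  H = Wb/A (inductance = flux per current),
      = kg·m²·s⁻²·A⁻².
  So H⁻² = kg⁻²·m⁻⁴·s⁴·A⁴.
  Pa = N/m² (pressure = force per area),
      = kg·m⁻¹·s⁻².
  So Pa⁻¹ = kg⁻¹·m·s².
  Combining: V·W⁻¹·H⁻²·A²·Pa⁻¹ = (kg·m²·s⁻³·A⁻¹) · (kg⁻¹·m⁻²·s³) · (kg⁻²·m⁻⁴·s⁴·A⁴) · A² · (kg⁻¹·m·s²) = kg⁻³·m⁻³·s⁶·A⁵.
Both reduce to kg⁻³·m⁻³·s⁶·A⁵.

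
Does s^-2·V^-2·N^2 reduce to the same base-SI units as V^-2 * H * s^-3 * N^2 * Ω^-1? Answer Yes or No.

Yes

Left side:
  V = kg·m²·s⁻³·A⁻¹.
  So V⁻² = kg⁻²·m⁻⁴·s⁶·A².
  N = kg·m·s⁻².
  So N² = kg²·m²·s⁻⁴.
  Combining: s⁻²·V⁻²·N² = s⁻² · (kg⁻²·m⁻⁴·s⁶·A²) · (kg²·m²·s⁻⁴) = m⁻²·A².
Right side:
  V = W/A (potential = power per current),
      = kg·m²·s⁻³·A⁻¹.
  So V⁻² = kg⁻²·m⁻⁴·s⁶·A².
  H = Wb/A (inductance = flux per current),
      = kg·m²·s⁻²·A⁻².
  N = kg·m/s² = kg·m·s⁻² (force = mass × acceleration).
  So N² = kg²·m²·s⁻⁴.
  Ω = V/A (resistance = voltage per current),
      = kg·m²·s⁻³·A⁻².
  So Ω⁻¹ = kg⁻¹·m⁻²·s³·A².
  Combining: V⁻²·H·s⁻³·N²·Ω⁻¹ = (kg⁻²·m⁻⁴·s⁶·A²) · (kg·m²·s⁻²·A⁻²) · s⁻³ · (kg²·m²·s⁻⁴) · (kg⁻¹·m⁻²·s³·A²) = m⁻²·A².
Both reduce to m⁻²·A².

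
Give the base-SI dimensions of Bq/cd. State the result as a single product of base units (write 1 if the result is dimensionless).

s⁻¹·cd⁻¹

Bq = 1/s = s⁻¹ (activity is decays per second).
Combining: cd⁻¹·Bq = cd⁻¹ · s⁻¹ = s⁻¹·cd⁻¹.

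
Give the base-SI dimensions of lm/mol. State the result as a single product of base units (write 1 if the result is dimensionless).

mol⁻¹·cd

lm = cd.
Combining: lm·mol⁻¹ = cd · mol⁻¹ = mol⁻¹·cd.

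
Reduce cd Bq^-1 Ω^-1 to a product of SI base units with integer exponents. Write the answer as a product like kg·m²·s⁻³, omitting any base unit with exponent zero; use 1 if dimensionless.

kg⁻¹·m⁻²·s⁴·A²·cd

Bq = s⁻¹.
So Bq⁻¹ = s.
Ω = kg·m²·s⁻³·A⁻².
So Ω⁻¹ = kg⁻¹·m⁻²·s³·A².
Combining: cd·Bq⁻¹·Ω⁻¹ = cd · s · (kg⁻¹·m⁻²·s³·A²) = kg⁻¹·m⁻²·s⁴·A²·cd.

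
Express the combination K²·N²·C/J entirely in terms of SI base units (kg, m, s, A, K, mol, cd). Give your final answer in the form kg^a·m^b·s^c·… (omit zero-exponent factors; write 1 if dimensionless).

N = kg·m/s² = kg·m·s⁻² (force = mass × acceleration).
So N² = kg²·m²·s⁻⁴.
C = A·s = s·A (charge = current × time).
J = N·m (work = force × distance),
    = kg·m²·s⁻².
So J⁻¹ = kg⁻¹·m⁻²·s².
Combining: K²·N²·C·J⁻¹ = K² · (kg²·m²·s⁻⁴) · (s·A) · (kg⁻¹·m⁻²·s²) = kg·s⁻¹·A·K².

kg·s⁻¹·A·K²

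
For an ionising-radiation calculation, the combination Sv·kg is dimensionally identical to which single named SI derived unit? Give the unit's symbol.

Sv = J/kg (equivalent dose = energy per mass),
    = m²·s⁻².
Combining: Sv·kg = (m²·s⁻²) · kg = kg·m²·s⁻².
kg·m²·s⁻² is the base-SI form of the joule.

J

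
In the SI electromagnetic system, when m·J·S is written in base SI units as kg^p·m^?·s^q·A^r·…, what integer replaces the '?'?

J = N·m (work = force × distance),
    = kg·m²·s⁻².
S = 1/Ω (conductance is reciprocal resistance),
    = kg⁻¹·m⁻²·s³·A².
Combining: m·J·S = m · (kg·m²·s⁻²) · (kg⁻¹·m⁻²·s³·A²) = m·s·A².
The exponent of m is 1.

1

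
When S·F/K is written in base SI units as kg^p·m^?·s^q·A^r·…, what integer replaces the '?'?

-4

S = 1/Ω (conductance is reciprocal resistance),
    = kg⁻¹·m⁻²·s³·A².
F = C/V (capacitance = charge per voltage),
    = A·s/(kg·m²·s⁻³·A⁻¹) (substituting C and V),
    = kg⁻¹·m⁻²·s⁴·A².
Combining: S·K⁻¹·F = (kg⁻¹·m⁻²·s³·A²) · K⁻¹ · (kg⁻¹·m⁻²·s⁴·A²) = kg⁻²·m⁻⁴·s⁷·A⁴·K⁻¹.
The exponent of m is -4.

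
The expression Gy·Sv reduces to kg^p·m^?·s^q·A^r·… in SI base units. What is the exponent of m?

Gy = J/kg (absorbed dose = energy per mass),
    = m²·s⁻².
Sv = J/kg (equivalent dose = energy per mass),
    = m²·s⁻².
Combining: Gy·Sv = (m²·s⁻²) · (m²·s⁻²) = m⁴·s⁻⁴.
The exponent of m is 4.

4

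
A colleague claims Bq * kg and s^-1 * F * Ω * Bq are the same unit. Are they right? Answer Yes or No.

No

Left side:
  Bq = s⁻¹.
  Combining: Bq·kg = s⁻¹ · kg = kg·s⁻¹.
Right side:
  F = kg⁻¹·m⁻²·s⁴·A².
  Ω = kg·m²·s⁻³·A⁻².
  Bq = s⁻¹.
  Combining: s⁻¹·F·Ω·Bq = s⁻¹ · (kg⁻¹·m⁻²·s⁴·A²) · (kg·m²·s⁻³·A⁻²) · s⁻¹ = s⁻¹.
Left is kg·s⁻¹; right is s⁻¹ — different.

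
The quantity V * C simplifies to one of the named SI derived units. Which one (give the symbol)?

V = kg·m²·s⁻³·A⁻¹.
C = s·A.
Combining: V·C = (kg·m²·s⁻³·A⁻¹) · (s·A) = kg·m²·s⁻².
kg·m²·s⁻² is the base-SI form of the joule.

J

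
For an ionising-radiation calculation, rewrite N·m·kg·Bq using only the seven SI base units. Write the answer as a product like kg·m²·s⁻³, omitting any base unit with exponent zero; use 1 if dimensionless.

kg²·m²·s⁻³

N = kg·m/s² = kg·m·s⁻² (force = mass × acceleration).
Bq = 1/s = s⁻¹ (activity is decays per second).
Combining: N·m·kg·Bq = (kg·m·s⁻²) · m · kg · s⁻¹ = kg²·m²·s⁻³.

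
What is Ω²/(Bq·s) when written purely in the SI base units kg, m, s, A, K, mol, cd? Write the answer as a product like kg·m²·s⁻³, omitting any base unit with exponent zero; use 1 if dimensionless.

Bq = s⁻¹.
So Bq⁻¹ = s.
Ω = kg·m²·s⁻³·A⁻².
So Ω² = kg²·m⁴·s⁻⁶·A⁻⁴.
Combining: Bq⁻¹·s⁻¹·Ω² = s · s⁻¹ · (kg²·m⁴·s⁻⁶·A⁻⁴) = kg²·m⁴·s⁻⁶·A⁻⁴.

kg²·m⁴·s⁻⁶·A⁻⁴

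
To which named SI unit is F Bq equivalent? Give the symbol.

S

F = kg⁻¹·m⁻²·s⁴·A².
Bq = s⁻¹.
Combining: F·Bq = (kg⁻¹·m⁻²·s⁴·A²) · s⁻¹ = kg⁻¹·m⁻²·s³·A².
kg⁻¹·m⁻²·s³·A² is the base-SI form of the siemens.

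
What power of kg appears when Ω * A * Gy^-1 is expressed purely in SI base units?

Ω = V/A (resistance = voltage per current),
    = kg·m²·s⁻³·A⁻².
Gy = J/kg (absorbed dose = energy per mass),
    = m²·s⁻².
So Gy⁻¹ = m⁻²·s².
Combining: Ω·A·Gy⁻¹ = (kg·m²·s⁻³·A⁻²) · A · (m⁻²·s²) = kg·s⁻¹·A⁻¹.
The exponent of kg is 1.

1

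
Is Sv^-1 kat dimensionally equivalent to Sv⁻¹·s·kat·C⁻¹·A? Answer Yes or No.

Yes

Left side:
  Sv = J/kg (equivalent dose = energy per mass),
      = m²·s⁻².
  So Sv⁻¹ = m⁻²·s².
  kat = mol/s = s⁻¹·mol (catalytic activity).
  Combining: Sv⁻¹·kat = (m⁻²·s²) · (s⁻¹·mol) = m⁻²·s·mol.
Right side:
  Sv = m²·s⁻².
  So Sv⁻¹ = m⁻²·s².
  kat = s⁻¹·mol.
  C = s·A.
  So C⁻¹ = s⁻¹·A⁻¹.
  Combining: Sv⁻¹·s·kat·C⁻¹·A = (m⁻²·s²) · s · (s⁻¹·mol) · (s⁻¹·A⁻¹) · A = m⁻²·s·mol.
Both reduce to m⁻²·s·mol.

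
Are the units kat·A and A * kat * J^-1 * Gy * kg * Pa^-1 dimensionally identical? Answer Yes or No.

No

Left side:
  kat = s⁻¹·mol.
  Combining: kat·A = (s⁻¹·mol) · A = s⁻¹·A·mol.
Right side:
  kat = s⁻¹·mol.
  J = kg·m²·s⁻².
  So J⁻¹ = kg⁻¹·m⁻²·s².
  Gy = m²·s⁻².
  Pa = kg·m⁻¹·s⁻².
  So Pa⁻¹ = kg⁻¹·m·s².
  Combining: A·kat·J⁻¹·Gy·kg·Pa⁻¹ = A · (s⁻¹·mol) · (kg⁻¹·m⁻²·s²) · (m²·s⁻²) · kg · (kg⁻¹·m·s²) = kg⁻¹·m·s·A·mol.
Left is s⁻¹·A·mol; right is kg⁻¹·m·s·A·mol — different.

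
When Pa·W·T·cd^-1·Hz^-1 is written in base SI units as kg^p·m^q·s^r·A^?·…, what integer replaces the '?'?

-1

Pa = N/m² (pressure = force per area),
    = kg·m⁻¹·s⁻².
W = J/s (power = energy per time),
    = kg·m²·s⁻³.
T = Wb/m² (flux density = flux per area),
    = kg·s⁻²·A⁻¹.
Hz = 1/s = s⁻¹ (frequency is cycles per second).
So Hz⁻¹ = s.
Combining: Pa·W·T·cd⁻¹·Hz⁻¹ = (kg·m⁻¹·s⁻²) · (kg·m²·s⁻³) · (kg·s⁻²·A⁻¹) · cd⁻¹ · s = kg³·m·s⁻⁶·A⁻¹·cd⁻¹.
The exponent of A is -1.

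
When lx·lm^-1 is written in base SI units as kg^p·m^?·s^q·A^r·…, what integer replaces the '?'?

lx = lm/m² (illuminance = luminous flux per area),
    = m⁻²·cd.
lm = cd·sr = cd (luminous flux; sr is dimensionless).
So lm⁻¹ = cd⁻¹.
Combining: lx·lm⁻¹ = (m⁻²·cd) · cd⁻¹ = m⁻².
The exponent of m is -2.

-2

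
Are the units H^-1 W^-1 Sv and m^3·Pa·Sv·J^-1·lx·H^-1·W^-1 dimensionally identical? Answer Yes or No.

No

Left side:
  H = kg·m²·s⁻²·A⁻².
  So H⁻¹ = kg⁻¹·m⁻²·s²·A².
  W = kg·m²·s⁻³.
  So W⁻¹ = kg⁻¹·m⁻²·s³.
  Sv = m²·s⁻².
  Combining: H⁻¹·W⁻¹·Sv = (kg⁻¹·m⁻²·s²·A²) · (kg⁻¹·m⁻²·s³) · (m²·s⁻²) = kg⁻²·m⁻²·s³·A².
Right side:
  Pa = N/m² (pressure = force per area),
      = kg·m⁻¹·s⁻².
  Sv = J/kg (equivalent dose = energy per mass),
      = m²·s⁻².
  J = N·m (work = force × distance),
      = kg·m²·s⁻².
  So J⁻¹ = kg⁻¹·m⁻²·s².
  lx = lm/m² (illuminance = luminous flux per area),
      = m⁻²·cd.
  H = Wb/A (inductance = flux per current),
      = kg·m²·s⁻²·A⁻².
  So H⁻¹ = kg⁻¹·m⁻²·s²·A².
  W = J/s (power = energy per time),
      = kg·m²·s⁻³.
  So W⁻¹ = kg⁻¹·m⁻²·s³.
  Combining: m³·Pa·Sv·J⁻¹·lx·H⁻¹·W⁻¹ = m³ · (kg·m⁻¹·s⁻²) · (m²·s⁻²) · (kg⁻¹·m⁻²·s²) · (m⁻²·cd) · (kg⁻¹·m⁻²·s²·A²) · (kg⁻¹·m⁻²·s³) = kg⁻²·m⁻⁴·s³·A²·cd.
Left is kg⁻²·m⁻²·s³·A²; right is kg⁻²·m⁻⁴·s³·A²·cd — different.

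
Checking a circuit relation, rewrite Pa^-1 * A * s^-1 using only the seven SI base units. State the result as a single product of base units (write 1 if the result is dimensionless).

Pa = N/m² (pressure = force per area),
    = kg·m⁻¹·s⁻².
So Pa⁻¹ = kg⁻¹·m·s².
Combining: Pa⁻¹·A·s⁻¹ = (kg⁻¹·m·s²) · A · s⁻¹ = kg⁻¹·m·s·A.

kg⁻¹·m·s·A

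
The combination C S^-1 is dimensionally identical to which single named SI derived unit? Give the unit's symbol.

C = s·A.
S = kg⁻¹·m⁻²·s³·A².
So S⁻¹ = kg·m²·s⁻³·A⁻².
Combining: C·S⁻¹ = (s·A) · (kg·m²·s⁻³·A⁻²) = kg·m²·s⁻²·A⁻¹.
kg·m²·s⁻²·A⁻¹ is the base-SI form of the weber.

Wb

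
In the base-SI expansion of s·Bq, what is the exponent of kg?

0

Bq = 1/s = s⁻¹ (activity is decays per second).
Combining: s·Bq = s · s⁻¹ = 1.
The exponent of kg is 0.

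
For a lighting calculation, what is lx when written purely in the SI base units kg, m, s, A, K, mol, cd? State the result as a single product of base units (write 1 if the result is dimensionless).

m⁻²·cd

lx = lm/m² (illuminance = luminous flux per area),
    = m⁻²·cd.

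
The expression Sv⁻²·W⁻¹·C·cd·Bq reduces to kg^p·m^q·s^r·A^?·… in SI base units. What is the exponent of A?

1

Sv = J/kg (equivalent dose = energy per mass),
    = m²·s⁻².
So Sv⁻² = m⁻⁴·s⁴.
W = J/s (power = energy per time),
    = kg·m²·s⁻³.
So W⁻¹ = kg⁻¹·m⁻²·s³.
C = A·s = s·A (charge = current × time).
Bq = 1/s = s⁻¹ (activity is decays per second).
Combining: Sv⁻²·W⁻¹·C·cd·Bq = (m⁻⁴·s⁴) · (kg⁻¹·m⁻²·s³) · (s·A) · cd · s⁻¹ = kg⁻¹·m⁻⁶·s⁷·A·cd.
The exponent of A is 1.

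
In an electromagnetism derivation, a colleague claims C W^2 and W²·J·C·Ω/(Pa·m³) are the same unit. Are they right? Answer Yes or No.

Left side:
  C = A·s = s·A (charge = current × time).
  W = J/s (power = energy per time),
      = kg·m²·s⁻³.
  So W² = kg²·m⁴·s⁻⁶.
  Combining: C·W² = (s·A) · (kg²·m⁴·s⁻⁶) = kg²·m⁴·s⁻⁵·A.
Right side:
  Pa = kg·m⁻¹·s⁻².
  So Pa⁻¹ = kg⁻¹·m·s².
  W = kg·m²·s⁻³.
  So W² = kg²·m⁴·s⁻⁶.
  J = kg·m²·s⁻².
  C = s·A.
  Ω = kg·m²·s⁻³·A⁻².
  Combining: Pa⁻¹·W²·J·C·Ω·m⁻³ = (kg⁻¹·m·s²) · (kg²·m⁴·s⁻⁶) · (kg·m²·s⁻²) · (s·A) · (kg·m²·s⁻³·A⁻²) · m⁻³ = kg³·m⁶·s⁻⁸·A⁻¹.
Left is kg²·m⁴·s⁻⁵·A; right is kg³·m⁶·s⁻⁸·A⁻¹ — different.

No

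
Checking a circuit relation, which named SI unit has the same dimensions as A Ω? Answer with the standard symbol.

V

Ω = kg·m²·s⁻³·A⁻².
Combining: A·Ω = A · (kg·m²·s⁻³·A⁻²) = kg·m²·s⁻³·A⁻¹.
kg·m²·s⁻³·A⁻¹ is the base-SI form of the volt.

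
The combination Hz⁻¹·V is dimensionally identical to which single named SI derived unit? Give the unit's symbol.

Wb

Hz = 1/s = s⁻¹ (frequency is cycles per second).
So Hz⁻¹ = s.
V = W/A (potential = power per current),
    = kg·m²·s⁻³·A⁻¹.
Combining: Hz⁻¹·V = s · (kg·m²·s⁻³·A⁻¹) = kg·m²·s⁻²·A⁻¹.
kg·m²·s⁻²·A⁻¹ is the base-SI form of the weber.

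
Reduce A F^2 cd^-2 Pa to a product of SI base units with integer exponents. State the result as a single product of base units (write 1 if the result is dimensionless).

F = kg⁻¹·m⁻²·s⁴·A².
So F² = kg⁻²·m⁻⁴·s⁸·A⁴.
Pa = kg·m⁻¹·s⁻².
Combining: A·F²·cd⁻²·Pa = A · (kg⁻²·m⁻⁴·s⁸·A⁴) · cd⁻² · (kg·m⁻¹·s⁻²) = kg⁻¹·m⁻⁵·s⁶·A⁵·cd⁻².

kg⁻¹·m⁻⁵·s⁶·A⁵·cd⁻²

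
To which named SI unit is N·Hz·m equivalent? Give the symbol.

N = kg·m/s² = kg·m·s⁻² (force = mass × acceleration).
Hz = 1/s = s⁻¹ (frequency is cycles per second).
Combining: N·Hz·m = (kg·m·s⁻²) · s⁻¹ · m = kg·m²·s⁻³.
kg·m²·s⁻³ is the base-SI form of the watt.

W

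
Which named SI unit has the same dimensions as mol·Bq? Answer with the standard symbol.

Bq = 1/s = s⁻¹ (activity is decays per second).
Combining: mol·Bq = mol · s⁻¹ = s⁻¹·mol.
s⁻¹·mol is the base-SI form of the katal.

kat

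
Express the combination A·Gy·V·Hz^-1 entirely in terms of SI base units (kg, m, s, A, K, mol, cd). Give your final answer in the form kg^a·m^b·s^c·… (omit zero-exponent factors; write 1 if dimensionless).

kg·m⁴·s⁻⁴

Gy = J/kg (absorbed dose = energy per mass),
    = m²·s⁻².
V = W/A (potential = power per current),
    = kg·m²·s⁻³·A⁻¹.
Hz = 1/s = s⁻¹ (frequency is cycles per second).
So Hz⁻¹ = s.
Combining: A·Gy·V·Hz⁻¹ = A · (m²·s⁻²) · (kg·m²·s⁻³·A⁻¹) · s = kg·m⁴·s⁻⁴.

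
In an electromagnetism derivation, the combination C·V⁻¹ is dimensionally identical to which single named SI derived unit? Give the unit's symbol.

F

C = A·s = s·A (charge = current × time).
V = W/A (potential = power per current),
    = kg·m²·s⁻³·A⁻¹.
So V⁻¹ = kg⁻¹·m⁻²·s³·A.
Combining: C·V⁻¹ = (s·A) · (kg⁻¹·m⁻²·s³·A) = kg⁻¹·m⁻²·s⁴·A².
kg⁻¹·m⁻²·s⁴·A² is the base-SI form of the farad.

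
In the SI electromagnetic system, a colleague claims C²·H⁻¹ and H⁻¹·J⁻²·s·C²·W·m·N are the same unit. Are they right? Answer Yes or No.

Left side:
  C = A·s = s·A (charge = current × time).
  So C² = s²·A².
  H = Wb/A (inductance = flux per current),
      = kg·m²·s⁻²·A⁻².
  So H⁻¹ = kg⁻¹·m⁻²·s²·A².
  Combining: C²·H⁻¹ = (s²·A²) · (kg⁻¹·m⁻²·s²·A²) = kg⁻¹·m⁻²·s⁴·A⁴.
Right side:
  H = Wb/A (inductance = flux per current),
      = kg·m²·s⁻²·A⁻².
  So H⁻¹ = kg⁻¹·m⁻²·s²·A².
  J = N·m (work = force × distance),
      = kg·m²·s⁻².
  So J⁻² = kg⁻²·m⁻⁴·s⁴.
  C = A·s = s·A (charge = current × time).
  So C² = s²·A².
  W = J/s (power = energy per time),
      = kg·m²·s⁻³.
  N = kg·m/s² = kg·m·s⁻² (force = mass × acceleration).
  Combining: H⁻¹·J⁻²·s·C²·W·m·N = (kg⁻¹·m⁻²·s²·A²) · (kg⁻²·m⁻⁴·s⁴) · s · (s²·A²) · (kg·m²·s⁻³) · m · (kg·m·s⁻²) = kg⁻¹·m⁻²·s⁴·A⁴.
Both reduce to kg⁻¹·m⁻²·s⁴·A⁴.

Yes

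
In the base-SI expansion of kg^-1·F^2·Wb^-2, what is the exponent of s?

12

F = kg⁻¹·m⁻²·s⁴·A².
So F² = kg⁻²·m⁻⁴·s⁸·A⁴.
Wb = kg·m²·s⁻²·A⁻¹.
So Wb⁻² = kg⁻²·m⁻⁴·s⁴·A².
Combining: kg⁻¹·F²·Wb⁻² = kg⁻¹ · (kg⁻²·m⁻⁴·s⁸·A⁴) · (kg⁻²·m⁻⁴·s⁴·A²) = kg⁻⁵·m⁻⁸·s¹²·A⁶.
The exponent of s is 12.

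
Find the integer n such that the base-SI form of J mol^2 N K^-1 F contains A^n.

2

J = N·m (work = force × distance),
    = kg·m²·s⁻².
N = kg·m/s² = kg·m·s⁻² (force = mass × acceleration).
F = C/V (capacitance = charge per voltage),
    = A·s/(kg·m²·s⁻³·A⁻¹) (substituting C and V),
    = kg⁻¹·m⁻²·s⁴·A².
Combining: J·mol²·N·K⁻¹·F = (kg·m²·s⁻²) · mol² · (kg·m·s⁻²) · K⁻¹ · (kg⁻¹·m⁻²·s⁴·A²) = kg·m·A²·K⁻¹·mol².
The exponent of A is 2.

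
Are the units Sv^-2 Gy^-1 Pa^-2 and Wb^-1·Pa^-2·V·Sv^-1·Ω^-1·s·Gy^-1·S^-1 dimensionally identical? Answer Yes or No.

No

Left side:
  Sv = m²·s⁻².
  So Sv⁻² = m⁻⁴·s⁴.
  Gy = m²·s⁻².
  So Gy⁻¹ = m⁻²·s².
  Pa = kg·m⁻¹·s⁻².
  So Pa⁻² = kg⁻²·m²·s⁴.
  Combining: Sv⁻²·Gy⁻¹·Pa⁻² = (m⁻⁴·s⁴) · (m⁻²·s²) · (kg⁻²·m²·s⁴) = kg⁻²·m⁻⁴·s¹⁰.
Right side:
  Wb = V·s (flux: a volt is a weber per second),
      = kg·m²·s⁻²·A⁻¹.
  So Wb⁻¹ = kg⁻¹·m⁻²·s²·A.
  Pa = N/m² (pressure = force per area),
      = kg·m⁻¹·s⁻².
  So Pa⁻² = kg⁻²·m²·s⁴.
  V = W/A (potential = power per current),
      = kg·m²·s⁻³·A⁻¹.
  Sv = J/kg (equivalent dose = energy per mass),
      = m²·s⁻².
  So Sv⁻¹ = m⁻²·s².
  Ω = V/A (resistance = voltage per current),
      = kg·m²·s⁻³·A⁻².
  So Ω⁻¹ = kg⁻¹·m⁻²·s³·A².
  Gy = J/kg (absorbed dose = energy per mass),
      = m²·s⁻².
  So Gy⁻¹ = m⁻²·s².
  S = 1/Ω (conductance is reciprocal resistance),
      = kg⁻¹·m⁻²·s³·A².
  So S⁻¹ = kg·m²·s⁻³·A⁻².
  Combining: Wb⁻¹·Pa⁻²·V·Sv⁻¹·Ω⁻¹·s·Gy⁻¹·S⁻¹ = (kg⁻¹·m⁻²·s²·A) · (kg⁻²·m²·s⁴) · (kg·m²·s⁻³·A⁻¹) · (m⁻²·s²) · (kg⁻¹·m⁻²·s³·A²) · s · (m⁻²·s²) · (kg·m²·s⁻³·A⁻²) = kg⁻²·m⁻²·s⁸.
Left is kg⁻²·m⁻⁴·s¹⁰; right is kg⁻²·m⁻²·s⁸ — different.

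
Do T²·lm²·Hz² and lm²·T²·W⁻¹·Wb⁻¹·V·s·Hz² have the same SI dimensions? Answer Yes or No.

No

Left side:
  T = Wb/m² (flux density = flux per area),
      = kg·s⁻²·A⁻¹.
  So T² = kg²·s⁻⁴·A⁻².
  lm = cd·sr = cd (luminous flux; sr is dimensionless).
  So lm² = cd².
  Hz = 1/s = s⁻¹ (frequency is cycles per second).
  So Hz² = s⁻².
  Combining: T²·lm²·Hz² = (kg²·s⁻⁴·A⁻²) · cd² · s⁻² = kg²·s⁻⁶·A⁻²·cd².
Right side:
  lm = cd·sr = cd (luminous flux; sr is dimensionless).
  So lm² = cd².
  T = Wb/m² (flux density = flux per area),
      = kg·s⁻²·A⁻¹.
  So T² = kg²·s⁻⁴·A⁻².
  W = J/s (power = energy per time),
      = kg·m²·s⁻³.
  So W⁻¹ = kg⁻¹·m⁻²·s³.
  Wb = V·s (flux: a volt is a weber per second),
      = kg·m²·s⁻²·A⁻¹.
  So Wb⁻¹ = kg⁻¹·m⁻²·s²·A.
  V = W/A (potential = power per current),
      = kg·m²·s⁻³·A⁻¹.
  Hz = 1/s = s⁻¹ (frequency is cycles per second).
  So Hz² = s⁻².
  Combining: lm²·T²·W⁻¹·Wb⁻¹·V·s·Hz² = cd² · (kg²·s⁻⁴·A⁻²) · (kg⁻¹·m⁻²·s³) · (kg⁻¹·m⁻²·s²·A) · (kg·m²·s⁻³·A⁻¹) · s · s⁻² = kg·m⁻²·s⁻³·A⁻²·cd².
Left is kg²·s⁻⁶·A⁻²·cd²; right is kg·m⁻²·s⁻³·A⁻²·cd² — different.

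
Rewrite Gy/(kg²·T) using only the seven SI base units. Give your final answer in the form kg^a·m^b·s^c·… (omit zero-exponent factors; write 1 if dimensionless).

Gy = J/kg (absorbed dose = energy per mass),
    = m²·s⁻².
T = Wb/m² (flux density = flux per area),
    = kg·s⁻²·A⁻¹.
So T⁻¹ = kg⁻¹·s²·A.
Combining: Gy·kg⁻²·T⁻¹ = (m²·s⁻²) · kg⁻² · (kg⁻¹·s²·A) = kg⁻³·m²·A.

kg⁻³·m²·A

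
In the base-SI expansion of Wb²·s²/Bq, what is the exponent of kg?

2

Bq = 1/s = s⁻¹ (activity is decays per second).
So Bq⁻¹ = s.
Wb = V·s (flux: a volt is a weber per second),
    = kg·m²·s⁻²·A⁻¹.
So Wb² = kg²·m⁴·s⁻⁴·A⁻².
Combining: Bq⁻¹·Wb²·s² = s · (kg²·m⁴·s⁻⁴·A⁻²) · s² = kg²·m⁴·s⁻¹·A⁻².
The exponent of kg is 2.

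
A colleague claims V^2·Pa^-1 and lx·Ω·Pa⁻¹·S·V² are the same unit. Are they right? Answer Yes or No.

No

Left side:
  V = W/A (potential = power per current),
      = kg·m²·s⁻³·A⁻¹.
  So V² = kg²·m⁴·s⁻⁶·A⁻².
  Pa = N/m² (pressure = force per area),
      = kg·m⁻¹·s⁻².
  So Pa⁻¹ = kg⁻¹·m·s².
  Combining: V²·Pa⁻¹ = (kg²·m⁴·s⁻⁶·A⁻²) · (kg⁻¹·m·s²) = kg·m⁵·s⁻⁴·A⁻².
Right side:
  lx = lm/m² (illuminance = luminous flux per area),
      = m⁻²·cd.
  Ω = V/A (resistance = voltage per current),
      = kg·m²·s⁻³·A⁻².
  Pa = N/m² (pressure = force per area),
      = kg·m⁻¹·s⁻².
  So Pa⁻¹ = kg⁻¹·m·s².
  S = 1/Ω (conductance is reciprocal resistance),
      = kg⁻¹·m⁻²·s³·A².
  V = W/A (potential = power per current),
      = kg·m²·s⁻³·A⁻¹.
  So V² = kg²·m⁴·s⁻⁶·A⁻².
  Combining: lx·Ω·Pa⁻¹·S·V² = (m⁻²·cd) · (kg·m²·s⁻³·A⁻²) · (kg⁻¹·m·s²) · (kg⁻¹·m⁻²·s³·A²) · (kg²·m⁴·s⁻⁶·A⁻²) = kg·m³·s⁻⁴·A⁻²·cd.
Left is kg·m⁵·s⁻⁴·A⁻²; right is kg·m³·s⁻⁴·A⁻²·cd — different.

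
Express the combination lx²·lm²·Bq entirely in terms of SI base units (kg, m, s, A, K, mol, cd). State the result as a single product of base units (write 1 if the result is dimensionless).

m⁻⁴·s⁻¹·cd⁴

lx = lm/m² (illuminance = luminous flux per area),
    = m⁻²·cd.
So lx² = m⁻⁴·cd².
lm = cd·sr = cd (luminous flux; sr is dimensionless).
So lm² = cd².
Bq = 1/s = s⁻¹ (activity is decays per second).
Combining: lx²·lm²·Bq = (m⁻⁴·cd²) · cd² · s⁻¹ = m⁻⁴·s⁻¹·cd⁴.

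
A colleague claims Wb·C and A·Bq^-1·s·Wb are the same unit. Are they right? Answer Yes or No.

Left side:
  Wb = V·s (flux: a volt is a weber per second),
      = kg·m²·s⁻²·A⁻¹.
  C = A·s = s·A (charge = current × time).
  Combining: Wb·C = (kg·m²·s⁻²·A⁻¹) · (s·A) = kg·m²·s⁻¹.
Right side:
  Bq = s⁻¹.
  So Bq⁻¹ = s.
  Wb = kg·m²·s⁻²·A⁻¹.
  Combining: A·Bq⁻¹·s·Wb = A · s · s · (kg·m²·s⁻²·A⁻¹) = kg·m².
Left is kg·m²·s⁻¹; right is kg·m² — different.

No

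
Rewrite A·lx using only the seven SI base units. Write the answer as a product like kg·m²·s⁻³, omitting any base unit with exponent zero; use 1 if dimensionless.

m⁻²·A·cd

lx = m⁻²·cd.
Combining: A·lx = A · (m⁻²·cd) = m⁻²·A·cd.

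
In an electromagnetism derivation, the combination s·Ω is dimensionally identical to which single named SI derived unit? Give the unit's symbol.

H

Ω = V/A (resistance = voltage per current),
    = kg·m²·s⁻³·A⁻².
Combining: s·Ω = s · (kg·m²·s⁻³·A⁻²) = kg·m²·s⁻²·A⁻².
kg·m²·s⁻²·A⁻² is the base-SI form of the henry.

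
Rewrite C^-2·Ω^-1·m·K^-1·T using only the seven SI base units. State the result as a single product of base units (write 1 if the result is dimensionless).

C = A·s = s·A (charge = current × time).
So C⁻² = s⁻²·A⁻².
Ω = V/A (resistance = voltage per current),
    = kg·m²·s⁻³·A⁻².
So Ω⁻¹ = kg⁻¹·m⁻²·s³·A².
T = Wb/m² (flux density = flux per area),
    = kg·s⁻²·A⁻¹.
Combining: C⁻²·Ω⁻¹·m·K⁻¹·T = (s⁻²·A⁻²) · (kg⁻¹·m⁻²·s³·A²) · m · K⁻¹ · (kg·s⁻²·A⁻¹) = m⁻¹·s⁻¹·A⁻¹·K⁻¹.

m⁻¹·s⁻¹·A⁻¹·K⁻¹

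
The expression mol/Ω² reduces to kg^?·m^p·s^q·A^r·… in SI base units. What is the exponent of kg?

Ω = V/A (resistance = voltage per current),
    = kg·m²·s⁻³·A⁻².
So Ω⁻² = kg⁻²·m⁻⁴·s⁶·A⁴.
Combining: mol·Ω⁻² = mol · (kg⁻²·m⁻⁴·s⁶·A⁴) = kg⁻²·m⁻⁴·s⁶·A⁴·mol.
The exponent of kg is -2.

-2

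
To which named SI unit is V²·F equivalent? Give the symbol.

J

V = W/A (potential = power per current),
    = kg·m²·s⁻³·A⁻¹.
So V² = kg²·m⁴·s⁻⁶·A⁻².
F = C/V (capacitance = charge per voltage),
    = A·s/(kg·m²·s⁻³·A⁻¹) (substituting C and V),
    = kg⁻¹·m⁻²·s⁴·A².
Combining: V²·F = (kg²·m⁴·s⁻⁶·A⁻²) · (kg⁻¹·m⁻²·s⁴·A²) = kg·m²·s⁻².
kg·m²·s⁻² is the base-SI form of the joule.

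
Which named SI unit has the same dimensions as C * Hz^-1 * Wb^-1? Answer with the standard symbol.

F

C = s·A.
Hz = s⁻¹.
So Hz⁻¹ = s.
Wb = kg·m²·s⁻²·A⁻¹.
So Wb⁻¹ = kg⁻¹·m⁻²·s²·A.
Combining: C·Hz⁻¹·Wb⁻¹ = (s·A) · s · (kg⁻¹·m⁻²·s²·A) = kg⁻¹·m⁻²·s⁴·A².
kg⁻¹·m⁻²·s⁴·A² is the base-SI form of the farad.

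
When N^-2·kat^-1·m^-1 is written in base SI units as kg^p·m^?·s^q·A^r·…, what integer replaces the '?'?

-3

N = kg·m·s⁻².
So N⁻² = kg⁻²·m⁻²·s⁴.
kat = s⁻¹·mol.
So kat⁻¹ = s·mol⁻¹.
Combining: N⁻²·kat⁻¹·m⁻¹ = (kg⁻²·m⁻²·s⁴) · (s·mol⁻¹) · m⁻¹ = kg⁻²·m⁻³·s⁵·mol⁻¹.
The exponent of m is -3.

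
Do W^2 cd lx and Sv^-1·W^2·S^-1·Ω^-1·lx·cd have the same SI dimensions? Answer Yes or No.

Left side:
  W = J/s (power = energy per time),
      = kg·m²·s⁻³.
  So W² = kg²·m⁴·s⁻⁶.
  lx = lm/m² (illuminance = luminous flux per area),
      = m⁻²·cd.
  Combining: W²·cd·lx = (kg²·m⁴·s⁻⁶) · cd · (m⁻²·cd) = kg²·m²·s⁻⁶·cd².
Right side:
  Sv = J/kg (equivalent dose = energy per mass),
      = m²·s⁻².
  So Sv⁻¹ = m⁻²·s².
  W = J/s (power = energy per time),
      = kg·m²·s⁻³.
  So W² = kg²·m⁴·s⁻⁶.
  S = 1/Ω (conductance is reciprocal resistance),
      = kg⁻¹·m⁻²·s³·A².
  So S⁻¹ = kg·m²·s⁻³·A⁻².
  Ω = V/A (resistance = voltage per current),
      = kg·m²·s⁻³·A⁻².
  So Ω⁻¹ = kg⁻¹·m⁻²·s³·A².
  lx = lm/m² (illuminance = luminous flux per area),
      = m⁻²·cd.
  Combining: Sv⁻¹·W²·S⁻¹·Ω⁻¹·lx·cd = (m⁻²·s²) · (kg²·m⁴·s⁻⁶) · (kg·m²·s⁻³·A⁻²) · (kg⁻¹·m⁻²·s³·A²) · (m⁻²·cd) · cd = kg²·s⁻⁴·cd².
Left is kg²·m²·s⁻⁶·cd²; right is kg²·s⁻⁴·cd² — different.

No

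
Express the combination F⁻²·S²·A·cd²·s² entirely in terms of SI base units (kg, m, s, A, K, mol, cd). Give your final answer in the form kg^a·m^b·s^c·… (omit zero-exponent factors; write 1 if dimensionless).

F = C/V (capacitance = charge per voltage),
    = A·s/(kg·m²·s⁻³·A⁻¹) (substituting C and V),
    = kg⁻¹·m⁻²·s⁴·A².
So F⁻² = kg²·m⁴·s⁻⁸·A⁻⁴.
S = 1/Ω (conductance is reciprocal resistance),
    = kg⁻¹·m⁻²·s³·A².
So S² = kg⁻²·m⁻⁴·s⁶·A⁴.
Combining: F⁻²·S²·A·cd²·s² = (kg²·m⁴·s⁻⁸·A⁻⁴) · (kg⁻²·m⁻⁴·s⁶·A⁴) · A · cd² · s² = A·cd².

A·cd²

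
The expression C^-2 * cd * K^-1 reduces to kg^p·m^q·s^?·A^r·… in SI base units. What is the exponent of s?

C = s·A.
So C⁻² = s⁻²·A⁻².
Combining: C⁻²·cd·K⁻¹ = (s⁻²·A⁻²) · cd · K⁻¹ = s⁻²·A⁻²·K⁻¹·cd.
The exponent of s is -2.

-2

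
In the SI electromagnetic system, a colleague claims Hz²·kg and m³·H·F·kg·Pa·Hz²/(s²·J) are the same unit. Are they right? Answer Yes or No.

Left side:
  Hz = s⁻¹.
  So Hz² = s⁻².
  Combining: Hz²·kg = s⁻² · kg = kg·s⁻².
Right side:
  J = kg·m²·s⁻².
  So J⁻¹ = kg⁻¹·m⁻²·s².
  H = kg·m²·s⁻²·A⁻².
  F = kg⁻¹·m⁻²·s⁴·A².
  Pa = kg·m⁻¹·s⁻².
  Hz = s⁻¹.
  So Hz² = s⁻².
  Combining: s⁻²·J⁻¹·m³·H·F·kg·Pa·Hz² = s⁻² · (kg⁻¹·m⁻²·s²) · m³ · (kg·m²·s⁻²·A⁻²) · (kg⁻¹·m⁻²·s⁴·A²) · kg · (kg·m⁻¹·s⁻²) · s⁻² = kg·s⁻².
Both reduce to kg·s⁻².

Yes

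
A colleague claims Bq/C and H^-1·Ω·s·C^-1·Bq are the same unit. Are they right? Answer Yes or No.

Yes

Left side:
  Bq = 1/s = s⁻¹ (activity is decays per second).
  C = A·s = s·A (charge = current × time).
  So C⁻¹ = s⁻¹·A⁻¹.
  Combining: Bq·C⁻¹ = s⁻¹ · (s⁻¹·A⁻¹) = s⁻²·A⁻¹.
Right side:
  H = kg·m²·s⁻²·A⁻².
  So H⁻¹ = kg⁻¹·m⁻²·s²·A².
  Ω = kg·m²·s⁻³·A⁻².
  C = s·A.
  So C⁻¹ = s⁻¹·A⁻¹.
  Bq = s⁻¹.
  Combining: H⁻¹·Ω·s·C⁻¹·Bq = (kg⁻¹·m⁻²·s²·A²) · (kg·m²·s⁻³·A⁻²) · s · (s⁻¹·A⁻¹) · s⁻¹ = s⁻²·A⁻¹.
Both reduce to s⁻²·A⁻¹.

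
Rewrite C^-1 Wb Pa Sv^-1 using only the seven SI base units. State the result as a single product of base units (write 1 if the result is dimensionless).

C = s·A.
So C⁻¹ = s⁻¹·A⁻¹.
Wb = kg·m²·s⁻²·A⁻¹.
Pa = kg·m⁻¹·s⁻².
Sv = m²·s⁻².
So Sv⁻¹ = m⁻²·s².
Combining: C⁻¹·Wb·Pa·Sv⁻¹ = (s⁻¹·A⁻¹) · (kg·m²·s⁻²·A⁻¹) · (kg·m⁻¹·s⁻²) · (m⁻²·s²) = kg²·m⁻¹·s⁻³·A⁻².

kg²·m⁻¹·s⁻³·A⁻²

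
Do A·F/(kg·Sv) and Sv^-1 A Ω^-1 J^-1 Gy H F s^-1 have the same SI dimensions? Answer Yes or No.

Yes

Left side:
  Sv = J/kg (equivalent dose = energy per mass),
      = m²·s⁻².
  So Sv⁻¹ = m⁻²·s².
  F = C/V (capacitance = charge per voltage),
      = A·s/(kg·m²·s⁻³·A⁻¹) (substituting C and V),
      = kg⁻¹·m⁻²·s⁴·A².
  Combining: kg⁻¹·Sv⁻¹·A·F = kg⁻¹ · (m⁻²·s²) · A · (kg⁻¹·m⁻²·s⁴·A²) = kg⁻²·m⁻⁴·s⁶·A³.
Right side:
  Sv = m²·s⁻².
  So Sv⁻¹ = m⁻²·s².
  Ω = kg·m²·s⁻³·A⁻².
  So Ω⁻¹ = kg⁻¹·m⁻²·s³·A².
  J = kg·m²·s⁻².
  So J⁻¹ = kg⁻¹·m⁻²·s².
  Gy = m²·s⁻².
  H = kg·m²·s⁻²·A⁻².
  F = kg⁻¹·m⁻²·s⁴·A².
  Combining: Sv⁻¹·A·Ω⁻¹·J⁻¹·Gy·H·F·s⁻¹ = (m⁻²·s²) · A · (kg⁻¹·m⁻²·s³·A²) · (kg⁻¹·m⁻²·s²) · (m²·s⁻²) · (kg·m²·s⁻²·A⁻²) · (kg⁻¹·m⁻²·s⁴·A²) · s⁻¹ = kg⁻²·m⁻⁴·s⁶·A³.
Both reduce to kg⁻²·m⁻⁴·s⁶·A³.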